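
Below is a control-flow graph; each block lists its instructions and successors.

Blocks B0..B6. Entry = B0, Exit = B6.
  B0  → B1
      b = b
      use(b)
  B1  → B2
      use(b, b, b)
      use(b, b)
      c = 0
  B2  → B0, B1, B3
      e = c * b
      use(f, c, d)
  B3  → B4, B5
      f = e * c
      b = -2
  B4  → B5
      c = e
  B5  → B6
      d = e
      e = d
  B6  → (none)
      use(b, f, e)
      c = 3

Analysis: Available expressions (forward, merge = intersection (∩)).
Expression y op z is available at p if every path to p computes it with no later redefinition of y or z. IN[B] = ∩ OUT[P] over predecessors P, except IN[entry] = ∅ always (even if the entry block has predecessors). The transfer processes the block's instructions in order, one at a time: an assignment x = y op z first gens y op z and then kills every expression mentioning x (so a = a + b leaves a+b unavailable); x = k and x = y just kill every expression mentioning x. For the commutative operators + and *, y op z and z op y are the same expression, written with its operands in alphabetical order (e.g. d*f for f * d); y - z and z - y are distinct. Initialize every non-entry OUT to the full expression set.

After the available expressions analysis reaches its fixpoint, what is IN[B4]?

Answer: {c*e}

Working:
Converged values:
  B0:  IN={}  OUT={}
  B1:  IN={}  OUT={}
  B2:  IN={}  OUT={b*c}
  B3:  IN={b*c}  OUT={c*e}
  B4:  IN={c*e}  OUT={}
  B5:  IN={}  OUT={}
  B6:  IN={}  OUT={}

Merge at B4: IN[B4] = OUT[B3] = {c*e}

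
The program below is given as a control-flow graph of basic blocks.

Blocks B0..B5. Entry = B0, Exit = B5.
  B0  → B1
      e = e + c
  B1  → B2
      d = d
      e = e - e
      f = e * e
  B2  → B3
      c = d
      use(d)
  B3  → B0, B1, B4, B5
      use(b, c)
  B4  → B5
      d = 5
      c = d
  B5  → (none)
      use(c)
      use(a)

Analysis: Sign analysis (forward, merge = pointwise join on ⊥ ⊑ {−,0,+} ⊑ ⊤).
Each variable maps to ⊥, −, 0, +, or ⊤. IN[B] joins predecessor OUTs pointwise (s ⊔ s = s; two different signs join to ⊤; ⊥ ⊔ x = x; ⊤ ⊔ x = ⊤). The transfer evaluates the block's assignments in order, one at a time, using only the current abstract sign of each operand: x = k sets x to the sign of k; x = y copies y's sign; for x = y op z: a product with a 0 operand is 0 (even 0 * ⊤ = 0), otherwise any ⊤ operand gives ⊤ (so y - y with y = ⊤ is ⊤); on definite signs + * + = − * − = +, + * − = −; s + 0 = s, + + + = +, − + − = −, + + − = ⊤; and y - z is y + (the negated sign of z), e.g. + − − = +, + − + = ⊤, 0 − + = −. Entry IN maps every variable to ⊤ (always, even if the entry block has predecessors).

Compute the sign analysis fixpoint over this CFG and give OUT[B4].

Answer: {a: ⊤, b: ⊤, c: +, d: +, e: ⊤, f: ⊤}

Derivation:
Fixpoint table:
  B0:   IN=(all ⊤)   OUT=(all ⊤)
  B1:   IN=(all ⊤)   OUT=(all ⊤)
  B2:   IN=(all ⊤)   OUT=(all ⊤)
  B3:   IN=(all ⊤)   OUT=(all ⊤)
  B4:   IN=(all ⊤)   OUT={c:+, d:+; rest ⊤}
  B5:   IN=(all ⊤)   OUT=(all ⊤)

Merge at B4: IN[B4] = OUT[B3] = {a: ⊤, b: ⊤, c: ⊤, d: ⊤, e: ⊤, f: ⊤}
Applying B4's transfer function to that IN value gives OUT[B4] (row B4 above).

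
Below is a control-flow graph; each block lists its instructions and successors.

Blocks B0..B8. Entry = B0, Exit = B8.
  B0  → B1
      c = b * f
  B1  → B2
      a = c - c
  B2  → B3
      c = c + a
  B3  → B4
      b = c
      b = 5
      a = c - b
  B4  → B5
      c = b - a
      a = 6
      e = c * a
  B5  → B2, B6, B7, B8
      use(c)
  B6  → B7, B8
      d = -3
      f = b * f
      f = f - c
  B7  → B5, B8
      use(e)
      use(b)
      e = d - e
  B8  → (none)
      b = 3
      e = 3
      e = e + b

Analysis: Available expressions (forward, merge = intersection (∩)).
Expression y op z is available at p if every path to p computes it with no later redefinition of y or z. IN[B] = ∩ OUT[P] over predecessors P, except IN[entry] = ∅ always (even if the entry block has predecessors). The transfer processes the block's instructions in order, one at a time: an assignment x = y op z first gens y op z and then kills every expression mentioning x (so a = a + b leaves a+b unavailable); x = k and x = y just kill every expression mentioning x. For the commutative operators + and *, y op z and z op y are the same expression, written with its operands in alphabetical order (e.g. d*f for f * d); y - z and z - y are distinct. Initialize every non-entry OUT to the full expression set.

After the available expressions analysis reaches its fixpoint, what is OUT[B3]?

Answer: {c-b}

Derivation:
Fixpoint table:
  B0:  IN={}  OUT={b*f}
  B1:  IN={b*f}  OUT={b*f, c-c}
  B2:  IN={}  OUT={}
  B3:  IN={}  OUT={c-b}
  B4:  IN={c-b}  OUT={a*c}
  B5:  IN={a*c}  OUT={a*c}
  B6:  IN={a*c}  OUT={a*c}
  B7:  IN={a*c}  OUT={a*c}
  B8:  IN={a*c}  OUT={a*c}

Merge at B3: IN[B3] = OUT[B2] = {}
Applying B3's transfer function to that IN value gives OUT[B3] (row B3 above).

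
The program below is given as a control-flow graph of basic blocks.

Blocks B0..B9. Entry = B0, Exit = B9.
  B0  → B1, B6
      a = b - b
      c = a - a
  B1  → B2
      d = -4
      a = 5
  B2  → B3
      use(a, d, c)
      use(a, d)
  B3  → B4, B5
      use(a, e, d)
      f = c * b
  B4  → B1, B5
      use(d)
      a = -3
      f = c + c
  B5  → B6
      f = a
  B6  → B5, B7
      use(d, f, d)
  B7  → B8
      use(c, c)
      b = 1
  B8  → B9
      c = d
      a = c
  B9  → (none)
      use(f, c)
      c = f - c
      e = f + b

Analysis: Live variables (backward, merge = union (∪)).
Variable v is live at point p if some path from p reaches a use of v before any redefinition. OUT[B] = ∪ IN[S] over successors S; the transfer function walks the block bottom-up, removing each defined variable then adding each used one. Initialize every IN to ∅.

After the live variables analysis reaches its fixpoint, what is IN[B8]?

Converged values:
  B0: | IN={b, d, e, f} | OUT={a, b, c, d, e, f}
  B1: | IN={b, c, e} | OUT={a, b, c, d, e}
  B2: | IN={a, b, c, d, e} | OUT={a, b, c, d, e}
  B3: | IN={a, b, c, d, e} | OUT={a, b, c, d, e}
  B4: | IN={b, c, d, e} | OUT={a, b, c, d, e}
  B5: | IN={a, c, d} | OUT={a, c, d, f}
  B6: | IN={a, c, d, f} | OUT={a, c, d, f}
  B7: | IN={c, d, f} | OUT={b, d, f}
  B8: | IN={b, d, f} | OUT={b, c, f}
  B9: | IN={b, c, f} | OUT={}

Merge at B8: OUT[B8] = IN[B9] = {b, c, f}
Applying B8's transfer function to that OUT value gives IN[B8] (row B8 above).

Answer: {b, d, f}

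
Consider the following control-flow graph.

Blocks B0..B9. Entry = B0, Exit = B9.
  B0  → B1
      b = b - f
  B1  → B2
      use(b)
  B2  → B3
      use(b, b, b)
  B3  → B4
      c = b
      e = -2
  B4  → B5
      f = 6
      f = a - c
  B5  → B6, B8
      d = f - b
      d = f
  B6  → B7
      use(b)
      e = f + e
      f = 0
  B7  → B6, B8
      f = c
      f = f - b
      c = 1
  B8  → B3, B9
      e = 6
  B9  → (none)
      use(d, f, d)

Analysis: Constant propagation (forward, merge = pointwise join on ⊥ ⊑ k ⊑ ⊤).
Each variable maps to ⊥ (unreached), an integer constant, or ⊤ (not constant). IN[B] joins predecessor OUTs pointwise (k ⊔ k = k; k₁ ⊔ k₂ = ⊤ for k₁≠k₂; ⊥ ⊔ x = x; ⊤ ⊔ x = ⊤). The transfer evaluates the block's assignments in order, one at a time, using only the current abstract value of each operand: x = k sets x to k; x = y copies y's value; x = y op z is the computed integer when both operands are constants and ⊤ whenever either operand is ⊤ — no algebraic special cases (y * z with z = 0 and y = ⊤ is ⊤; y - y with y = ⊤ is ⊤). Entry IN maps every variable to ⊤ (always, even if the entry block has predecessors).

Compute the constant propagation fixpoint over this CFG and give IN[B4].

Answer: {a: ⊤, b: ⊤, c: ⊤, d: ⊤, e: -2, f: ⊤}

Trace:
Converged values:
  B0:   IN=(all ⊤)   OUT=(all ⊤)
  B1:   IN=(all ⊤)   OUT=(all ⊤)
  B2:   IN=(all ⊤)   OUT=(all ⊤)
  B3:   IN=(all ⊤)   OUT={e:-2; rest ⊤}
  B4:   IN={e:-2; rest ⊤}   OUT={e:-2; rest ⊤}
  B5:   IN={e:-2; rest ⊤}   OUT={e:-2; rest ⊤}
  B6:   IN=(all ⊤)   OUT={f:0; rest ⊤}
  B7:   IN={f:0; rest ⊤}   OUT={c:1; rest ⊤}
  B8:   IN=(all ⊤)   OUT={e:6; rest ⊤}
  B9:   IN={e:6; rest ⊤}   OUT={e:6; rest ⊤}

Merge at B4: IN[B4] = OUT[B3] = {a: ⊤, b: ⊤, c: ⊤, d: ⊤, e: -2, f: ⊤}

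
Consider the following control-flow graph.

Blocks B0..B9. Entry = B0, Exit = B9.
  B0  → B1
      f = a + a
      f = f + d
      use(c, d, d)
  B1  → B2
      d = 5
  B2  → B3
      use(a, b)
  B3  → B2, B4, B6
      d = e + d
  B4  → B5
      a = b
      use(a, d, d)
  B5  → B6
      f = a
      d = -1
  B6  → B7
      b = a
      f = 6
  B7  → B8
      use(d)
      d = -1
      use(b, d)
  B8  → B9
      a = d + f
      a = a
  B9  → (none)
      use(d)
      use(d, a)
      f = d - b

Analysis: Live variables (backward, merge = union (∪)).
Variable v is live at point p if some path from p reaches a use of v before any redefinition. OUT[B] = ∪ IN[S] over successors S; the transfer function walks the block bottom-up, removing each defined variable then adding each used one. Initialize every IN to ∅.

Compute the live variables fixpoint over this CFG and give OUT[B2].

Fixpoint table:
  B0: | IN={a, b, c, d, e} | OUT={a, b, e}
  B1: | IN={a, b, e} | OUT={a, b, d, e}
  B2: | IN={a, b, d, e} | OUT={a, b, d, e}
  B3: | IN={a, b, d, e} | OUT={a, b, d, e}
  B4: | IN={b, d} | OUT={a}
  B5: | IN={a} | OUT={a, d}
  B6: | IN={a, d} | OUT={b, d, f}
  B7: | IN={b, d, f} | OUT={b, d, f}
  B8: | IN={b, d, f} | OUT={a, b, d}
  B9: | IN={a, b, d} | OUT={}

Merge at B2: OUT[B2] = IN[B3] = {a, b, d, e}

Answer: {a, b, d, e}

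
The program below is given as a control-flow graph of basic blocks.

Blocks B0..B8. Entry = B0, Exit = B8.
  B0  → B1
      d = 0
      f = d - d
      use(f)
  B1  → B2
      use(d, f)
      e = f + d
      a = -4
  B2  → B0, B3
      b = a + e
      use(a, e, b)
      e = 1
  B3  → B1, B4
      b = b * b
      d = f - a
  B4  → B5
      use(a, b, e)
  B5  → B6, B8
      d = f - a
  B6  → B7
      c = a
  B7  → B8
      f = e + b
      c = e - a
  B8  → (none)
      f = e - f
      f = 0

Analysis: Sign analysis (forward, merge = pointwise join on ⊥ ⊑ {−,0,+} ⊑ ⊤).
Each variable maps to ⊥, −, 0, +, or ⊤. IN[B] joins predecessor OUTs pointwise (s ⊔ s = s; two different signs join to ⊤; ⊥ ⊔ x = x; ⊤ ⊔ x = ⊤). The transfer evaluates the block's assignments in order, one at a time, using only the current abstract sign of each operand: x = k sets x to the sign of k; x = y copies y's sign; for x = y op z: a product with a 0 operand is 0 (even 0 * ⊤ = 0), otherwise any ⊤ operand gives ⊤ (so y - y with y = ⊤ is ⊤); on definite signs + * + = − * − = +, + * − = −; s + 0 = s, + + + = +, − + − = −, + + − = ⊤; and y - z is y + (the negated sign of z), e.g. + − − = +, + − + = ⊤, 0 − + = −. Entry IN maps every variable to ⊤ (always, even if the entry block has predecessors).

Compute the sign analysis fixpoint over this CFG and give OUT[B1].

Answer: {a: -, b: ⊤, c: ⊤, d: ⊤, e: ⊤, f: 0}

Working:
Fixpoint table:
  B0:   IN=(all ⊤)   OUT={d:0, f:0; rest ⊤}
  B1:   IN={f:0; rest ⊤}   OUT={a:-, f:0; rest ⊤}
  B2:   IN={a:-, f:0; rest ⊤}   OUT={a:-, e:+, f:0; rest ⊤}
  B3:   IN={a:-, e:+, f:0; rest ⊤}   OUT={a:-, d:+, e:+, f:0; rest ⊤}
  B4:   IN={a:-, d:+, e:+, f:0; rest ⊤}   OUT={a:-, d:+, e:+, f:0; rest ⊤}
  B5:   IN={a:-, d:+, e:+, f:0; rest ⊤}   OUT={a:-, d:+, e:+, f:0; rest ⊤}
  B6:   IN={a:-, d:+, e:+, f:0; rest ⊤}   OUT={a:-, c:-, d:+, e:+, f:0; rest ⊤}
  B7:   IN={a:-, c:-, d:+, e:+, f:0; rest ⊤}   OUT={a:-, c:+, d:+, e:+; rest ⊤}
  B8:   IN={a:-, d:+, e:+; rest ⊤}   OUT={a:-, d:+, e:+, f:0; rest ⊤}

Merge at B1: IN[B1] = OUT[B0] ⊔ OUT[B3] = {a: ⊤, b: ⊤, c: ⊤, d: ⊤, e: ⊤, f: 0}
Applying B1's transfer function to that IN value gives OUT[B1] (row B1 above).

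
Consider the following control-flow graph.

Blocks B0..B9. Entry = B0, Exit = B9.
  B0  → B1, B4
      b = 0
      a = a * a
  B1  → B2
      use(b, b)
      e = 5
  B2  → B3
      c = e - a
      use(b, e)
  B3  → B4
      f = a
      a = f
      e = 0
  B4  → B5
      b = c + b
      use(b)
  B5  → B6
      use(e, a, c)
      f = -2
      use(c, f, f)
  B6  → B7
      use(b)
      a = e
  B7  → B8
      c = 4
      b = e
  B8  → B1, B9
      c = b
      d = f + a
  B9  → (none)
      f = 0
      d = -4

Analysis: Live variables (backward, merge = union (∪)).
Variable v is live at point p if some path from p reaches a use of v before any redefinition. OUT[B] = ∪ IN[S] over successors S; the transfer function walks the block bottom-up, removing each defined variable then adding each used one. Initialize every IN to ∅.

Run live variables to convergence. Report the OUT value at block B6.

Answer: {a, e, f}

Trace:
Fixpoint table:
  B0:  IN={a, c, e}  OUT={a, b, c, e}
  B1:  IN={a, b}  OUT={a, b, e}
  B2:  IN={a, b, e}  OUT={a, b, c}
  B3:  IN={a, b, c}  OUT={a, b, c, e}
  B4:  IN={a, b, c, e}  OUT={a, b, c, e}
  B5:  IN={a, b, c, e}  OUT={b, e, f}
  B6:  IN={b, e, f}  OUT={a, e, f}
  B7:  IN={a, e, f}  OUT={a, b, f}
  B8:  IN={a, b, f}  OUT={a, b}
  B9:  IN={}  OUT={}

Merge at B6: OUT[B6] = IN[B7] = {a, e, f}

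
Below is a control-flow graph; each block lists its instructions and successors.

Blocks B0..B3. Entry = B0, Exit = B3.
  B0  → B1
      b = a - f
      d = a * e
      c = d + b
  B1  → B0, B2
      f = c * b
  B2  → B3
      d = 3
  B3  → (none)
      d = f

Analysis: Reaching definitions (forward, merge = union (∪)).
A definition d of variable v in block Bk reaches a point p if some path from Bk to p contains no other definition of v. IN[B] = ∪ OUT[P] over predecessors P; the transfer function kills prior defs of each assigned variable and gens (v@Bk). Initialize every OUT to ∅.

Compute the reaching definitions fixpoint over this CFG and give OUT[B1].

Converged values:
  B0:  IN={b@B0, c@B0, d@B0, f@B1}  OUT={b@B0, c@B0, d@B0, f@B1}
  B1:  IN={b@B0, c@B0, d@B0, f@B1}  OUT={b@B0, c@B0, d@B0, f@B1}
  B2:  IN={b@B0, c@B0, d@B0, f@B1}  OUT={b@B0, c@B0, d@B2, f@B1}
  B3:  IN={b@B0, c@B0, d@B2, f@B1}  OUT={b@B0, c@B0, d@B3, f@B1}

Merge at B1: IN[B1] = OUT[B0] = {b@B0, c@B0, d@B0, f@B1}
Applying B1's transfer function to that IN value gives OUT[B1] (row B1 above).

Answer: {b@B0, c@B0, d@B0, f@B1}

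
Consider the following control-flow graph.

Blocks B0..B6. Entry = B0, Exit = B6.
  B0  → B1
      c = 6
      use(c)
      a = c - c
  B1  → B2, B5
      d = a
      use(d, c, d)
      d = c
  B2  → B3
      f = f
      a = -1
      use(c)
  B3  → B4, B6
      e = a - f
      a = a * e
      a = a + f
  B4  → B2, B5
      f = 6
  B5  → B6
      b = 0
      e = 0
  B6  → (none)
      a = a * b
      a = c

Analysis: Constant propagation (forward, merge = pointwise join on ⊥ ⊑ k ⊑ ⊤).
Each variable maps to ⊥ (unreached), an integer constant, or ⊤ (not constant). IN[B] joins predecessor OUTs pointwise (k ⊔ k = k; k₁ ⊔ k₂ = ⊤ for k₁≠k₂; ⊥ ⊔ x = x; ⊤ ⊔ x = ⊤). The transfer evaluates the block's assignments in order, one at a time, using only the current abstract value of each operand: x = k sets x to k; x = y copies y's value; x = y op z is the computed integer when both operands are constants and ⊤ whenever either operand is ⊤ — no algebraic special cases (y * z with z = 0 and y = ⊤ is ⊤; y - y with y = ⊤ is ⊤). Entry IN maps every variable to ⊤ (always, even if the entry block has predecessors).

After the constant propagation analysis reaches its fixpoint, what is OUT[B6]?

Converged values:
  B0:   IN=(all ⊤)   OUT={a:0, c:6; rest ⊤}
  B1:   IN={a:0, c:6; rest ⊤}   OUT={a:0, c:6, d:6; rest ⊤}
  B2:   IN={c:6, d:6; rest ⊤}   OUT={a:-1, c:6, d:6; rest ⊤}
  B3:   IN={a:-1, c:6, d:6; rest ⊤}   OUT={c:6, d:6; rest ⊤}
  B4:   IN={c:6, d:6; rest ⊤}   OUT={c:6, d:6, f:6; rest ⊤}
  B5:   IN={c:6, d:6; rest ⊤}   OUT={b:0, c:6, d:6, e:0; rest ⊤}
  B6:   IN={c:6, d:6; rest ⊤}   OUT={a:6, c:6, d:6; rest ⊤}

Merge at B6: IN[B6] = OUT[B3] ⊔ OUT[B5] = {a: ⊤, b: ⊤, c: 6, d: 6, e: ⊤, f: ⊤}
Applying B6's transfer function to that IN value gives OUT[B6] (row B6 above).

Answer: {a: 6, b: ⊤, c: 6, d: 6, e: ⊤, f: ⊤}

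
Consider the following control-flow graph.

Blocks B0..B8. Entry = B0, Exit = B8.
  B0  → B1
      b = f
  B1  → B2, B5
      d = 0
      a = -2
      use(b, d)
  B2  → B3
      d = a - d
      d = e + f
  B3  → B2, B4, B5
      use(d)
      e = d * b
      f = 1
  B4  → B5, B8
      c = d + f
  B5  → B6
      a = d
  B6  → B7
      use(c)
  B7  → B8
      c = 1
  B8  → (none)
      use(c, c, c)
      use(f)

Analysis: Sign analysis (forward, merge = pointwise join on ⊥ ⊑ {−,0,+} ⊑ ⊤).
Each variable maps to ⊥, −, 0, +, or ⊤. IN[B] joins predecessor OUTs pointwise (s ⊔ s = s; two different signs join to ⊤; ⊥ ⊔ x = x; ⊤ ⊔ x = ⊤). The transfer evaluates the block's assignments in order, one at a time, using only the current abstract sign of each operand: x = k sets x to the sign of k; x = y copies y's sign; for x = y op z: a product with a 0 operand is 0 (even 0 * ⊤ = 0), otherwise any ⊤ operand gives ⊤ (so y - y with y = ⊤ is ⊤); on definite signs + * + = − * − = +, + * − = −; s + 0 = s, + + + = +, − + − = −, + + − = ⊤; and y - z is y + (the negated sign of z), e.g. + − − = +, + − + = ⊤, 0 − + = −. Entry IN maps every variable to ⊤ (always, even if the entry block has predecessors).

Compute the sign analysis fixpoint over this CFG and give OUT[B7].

Fixpoint table:
  B0:   IN=(all ⊤)   OUT=(all ⊤)
  B1:   IN=(all ⊤)   OUT={a:-, d:0; rest ⊤}
  B2:   IN={a:-; rest ⊤}   OUT={a:-; rest ⊤}
  B3:   IN={a:-; rest ⊤}   OUT={a:-, f:+; rest ⊤}
  B4:   IN={a:-, f:+; rest ⊤}   OUT={a:-, f:+; rest ⊤}
  B5:   IN={a:-; rest ⊤}   OUT=(all ⊤)
  B6:   IN=(all ⊤)   OUT=(all ⊤)
  B7:   IN=(all ⊤)   OUT={c:+; rest ⊤}
  B8:   IN=(all ⊤)   OUT=(all ⊤)

Merge at B7: IN[B7] = OUT[B6] = {a: ⊤, b: ⊤, c: ⊤, d: ⊤, e: ⊤, f: ⊤}
Applying B7's transfer function to that IN value gives OUT[B7] (row B7 above).

Answer: {a: ⊤, b: ⊤, c: +, d: ⊤, e: ⊤, f: ⊤}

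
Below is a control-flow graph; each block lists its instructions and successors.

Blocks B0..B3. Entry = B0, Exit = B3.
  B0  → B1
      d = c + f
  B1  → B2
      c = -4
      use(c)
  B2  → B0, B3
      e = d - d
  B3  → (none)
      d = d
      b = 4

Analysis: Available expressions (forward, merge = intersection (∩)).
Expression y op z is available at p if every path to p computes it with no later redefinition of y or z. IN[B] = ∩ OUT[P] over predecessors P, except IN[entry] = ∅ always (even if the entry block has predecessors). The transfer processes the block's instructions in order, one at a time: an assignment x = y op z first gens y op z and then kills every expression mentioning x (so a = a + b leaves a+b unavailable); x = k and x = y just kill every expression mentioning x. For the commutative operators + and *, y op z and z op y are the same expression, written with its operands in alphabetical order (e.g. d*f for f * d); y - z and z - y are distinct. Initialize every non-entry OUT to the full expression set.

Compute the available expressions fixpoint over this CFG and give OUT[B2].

Converged values:
  B0:  IN={}  OUT={c+f}
  B1:  IN={c+f}  OUT={}
  B2:  IN={}  OUT={d-d}
  B3:  IN={d-d}  OUT={}

Merge at B2: IN[B2] = OUT[B1] = {}
Applying B2's transfer function to that IN value gives OUT[B2] (row B2 above).

Answer: {d-d}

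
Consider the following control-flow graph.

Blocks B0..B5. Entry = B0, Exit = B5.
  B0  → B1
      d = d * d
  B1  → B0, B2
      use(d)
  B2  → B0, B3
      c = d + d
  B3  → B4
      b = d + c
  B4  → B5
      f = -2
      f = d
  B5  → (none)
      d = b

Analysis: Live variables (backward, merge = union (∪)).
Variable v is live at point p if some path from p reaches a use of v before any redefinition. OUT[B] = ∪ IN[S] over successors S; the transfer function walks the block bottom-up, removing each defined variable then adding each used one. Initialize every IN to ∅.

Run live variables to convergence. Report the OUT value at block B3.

Fixpoint table:
  B0:  IN={d}  OUT={d}
  B1:  IN={d}  OUT={d}
  B2:  IN={d}  OUT={c, d}
  B3:  IN={c, d}  OUT={b, d}
  B4:  IN={b, d}  OUT={b}
  B5:  IN={b}  OUT={}

Merge at B3: OUT[B3] = IN[B4] = {b, d}

Answer: {b, d}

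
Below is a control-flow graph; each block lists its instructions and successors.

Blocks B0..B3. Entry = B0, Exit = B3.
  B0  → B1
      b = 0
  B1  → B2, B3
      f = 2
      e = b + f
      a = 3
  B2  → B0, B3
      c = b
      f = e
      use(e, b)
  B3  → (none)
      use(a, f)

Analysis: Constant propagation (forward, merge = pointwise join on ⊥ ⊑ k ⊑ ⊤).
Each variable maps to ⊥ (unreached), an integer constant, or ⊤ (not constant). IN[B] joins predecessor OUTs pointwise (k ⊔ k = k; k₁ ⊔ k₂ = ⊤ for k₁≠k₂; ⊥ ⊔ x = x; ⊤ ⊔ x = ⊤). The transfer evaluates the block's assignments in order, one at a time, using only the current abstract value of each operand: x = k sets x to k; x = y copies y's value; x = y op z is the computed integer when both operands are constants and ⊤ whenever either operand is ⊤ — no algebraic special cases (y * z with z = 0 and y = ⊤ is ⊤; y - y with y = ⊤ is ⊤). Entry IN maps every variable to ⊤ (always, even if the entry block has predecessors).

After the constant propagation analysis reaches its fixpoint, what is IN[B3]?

Answer: {a: 3, b: 0, c: ⊤, d: ⊤, e: 2, f: 2}

Working:
Converged values:
  B0:  IN=(all ⊤)  OUT={b:0; rest ⊤}
  B1:  IN={b:0; rest ⊤}  OUT={a:3, b:0, e:2, f:2; rest ⊤}
  B2:  IN={a:3, b:0, e:2, f:2; rest ⊤}  OUT={a:3, b:0, c:0, e:2, f:2; rest ⊤}
  B3:  IN={a:3, b:0, e:2, f:2; rest ⊤}  OUT={a:3, b:0, e:2, f:2; rest ⊤}

Merge at B3: IN[B3] = OUT[B1] ⊔ OUT[B2] = {a: 3, b: 0, c: ⊤, d: ⊤, e: 2, f: 2}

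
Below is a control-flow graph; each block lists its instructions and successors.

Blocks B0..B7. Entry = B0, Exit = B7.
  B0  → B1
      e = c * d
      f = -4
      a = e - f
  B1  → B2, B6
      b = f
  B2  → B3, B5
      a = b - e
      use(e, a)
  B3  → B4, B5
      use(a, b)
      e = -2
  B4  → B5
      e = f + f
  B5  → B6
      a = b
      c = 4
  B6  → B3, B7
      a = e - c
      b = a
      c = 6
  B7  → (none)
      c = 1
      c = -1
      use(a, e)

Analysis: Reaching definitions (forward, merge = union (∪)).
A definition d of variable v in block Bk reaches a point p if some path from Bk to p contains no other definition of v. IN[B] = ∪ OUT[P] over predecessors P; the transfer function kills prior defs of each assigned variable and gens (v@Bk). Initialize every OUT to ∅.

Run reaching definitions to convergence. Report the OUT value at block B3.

Answer: {a@B2, a@B6, b@B1, b@B6, c@B6, e@B3, f@B0}

Trace:
Fixpoint table:
  B0:   IN={}   OUT={a@B0, e@B0, f@B0}
  B1:   IN={a@B0, e@B0, f@B0}   OUT={a@B0, b@B1, e@B0, f@B0}
  B2:   IN={a@B0, b@B1, e@B0, f@B0}   OUT={a@B2, b@B1, e@B0, f@B0}
  B3:   IN={a@B2, a@B6, b@B1, b@B6, c@B6, e@B0, e@B3, e@B4, f@B0}   OUT={a@B2, a@B6, b@B1, b@B6, c@B6, e@B3, f@B0}
  B4:   IN={a@B2, a@B6, b@B1, b@B6, c@B6, e@B3, f@B0}   OUT={a@B2, a@B6, b@B1, b@B6, c@B6, e@B4, f@B0}
  B5:   IN={a@B2, a@B6, b@B1, b@B6, c@B6, e@B0, e@B3, e@B4, f@B0}   OUT={a@B5, b@B1, b@B6, c@B5, e@B0, e@B3, e@B4, f@B0}
  B6:   IN={a@B0, a@B5, b@B1, b@B6, c@B5, e@B0, e@B3, e@B4, f@B0}   OUT={a@B6, b@B6, c@B6, e@B0, e@B3, e@B4, f@B0}
  B7:   IN={a@B6, b@B6, c@B6, e@B0, e@B3, e@B4, f@B0}   OUT={a@B6, b@B6, c@B7, e@B0, e@B3, e@B4, f@B0}

Merge at B3: IN[B3] = OUT[B2] ⊔ OUT[B6] = {a@B2, a@B6, b@B1, b@B6, c@B6, e@B0, e@B3, e@B4, f@B0}
Applying B3's transfer function to that IN value gives OUT[B3] (row B3 above).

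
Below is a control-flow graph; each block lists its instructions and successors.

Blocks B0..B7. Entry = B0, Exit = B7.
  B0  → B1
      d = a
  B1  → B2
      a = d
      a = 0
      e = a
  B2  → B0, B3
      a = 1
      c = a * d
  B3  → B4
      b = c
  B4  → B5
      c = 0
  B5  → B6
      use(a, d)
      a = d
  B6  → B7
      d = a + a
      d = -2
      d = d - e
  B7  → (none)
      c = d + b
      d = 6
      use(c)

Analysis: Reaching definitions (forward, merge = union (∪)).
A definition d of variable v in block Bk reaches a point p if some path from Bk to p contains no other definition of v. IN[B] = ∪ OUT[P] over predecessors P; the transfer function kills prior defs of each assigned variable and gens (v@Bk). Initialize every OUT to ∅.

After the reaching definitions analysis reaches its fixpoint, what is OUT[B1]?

Converged values:
  B0:   IN={a@B2, c@B2, d@B0, e@B1}   OUT={a@B2, c@B2, d@B0, e@B1}
  B1:   IN={a@B2, c@B2, d@B0, e@B1}   OUT={a@B1, c@B2, d@B0, e@B1}
  B2:   IN={a@B1, c@B2, d@B0, e@B1}   OUT={a@B2, c@B2, d@B0, e@B1}
  B3:   IN={a@B2, c@B2, d@B0, e@B1}   OUT={a@B2, b@B3, c@B2, d@B0, e@B1}
  B4:   IN={a@B2, b@B3, c@B2, d@B0, e@B1}   OUT={a@B2, b@B3, c@B4, d@B0, e@B1}
  B5:   IN={a@B2, b@B3, c@B4, d@B0, e@B1}   OUT={a@B5, b@B3, c@B4, d@B0, e@B1}
  B6:   IN={a@B5, b@B3, c@B4, d@B0, e@B1}   OUT={a@B5, b@B3, c@B4, d@B6, e@B1}
  B7:   IN={a@B5, b@B3, c@B4, d@B6, e@B1}   OUT={a@B5, b@B3, c@B7, d@B7, e@B1}

Merge at B1: IN[B1] = OUT[B0] = {a@B2, c@B2, d@B0, e@B1}
Applying B1's transfer function to that IN value gives OUT[B1] (row B1 above).

Answer: {a@B1, c@B2, d@B0, e@B1}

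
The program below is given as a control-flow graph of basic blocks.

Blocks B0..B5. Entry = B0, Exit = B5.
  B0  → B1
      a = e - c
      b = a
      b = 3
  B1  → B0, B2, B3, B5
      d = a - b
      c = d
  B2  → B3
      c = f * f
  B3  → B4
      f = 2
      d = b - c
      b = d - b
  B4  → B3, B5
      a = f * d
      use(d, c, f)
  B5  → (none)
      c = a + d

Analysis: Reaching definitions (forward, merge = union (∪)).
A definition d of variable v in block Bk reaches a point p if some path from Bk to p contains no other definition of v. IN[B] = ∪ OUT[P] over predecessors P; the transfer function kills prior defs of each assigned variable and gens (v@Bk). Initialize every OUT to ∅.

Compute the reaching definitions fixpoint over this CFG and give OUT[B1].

Fixpoint table:
  B0:  IN={a@B0, b@B0, c@B1, d@B1}  OUT={a@B0, b@B0, c@B1, d@B1}
  B1:  IN={a@B0, b@B0, c@B1, d@B1}  OUT={a@B0, b@B0, c@B1, d@B1}
  B2:  IN={a@B0, b@B0, c@B1, d@B1}  OUT={a@B0, b@B0, c@B2, d@B1}
  B3:  IN={a@B0, a@B4, b@B0, b@B3, c@B1, c@B2, d@B1, d@B3, f@B3}  OUT={a@B0, a@B4, b@B3, c@B1, c@B2, d@B3, f@B3}
  B4:  IN={a@B0, a@B4, b@B3, c@B1, c@B2, d@B3, f@B3}  OUT={a@B4, b@B3, c@B1, c@B2, d@B3, f@B3}
  B5:  IN={a@B0, a@B4, b@B0, b@B3, c@B1, c@B2, d@B1, d@B3, f@B3}  OUT={a@B0, a@B4, b@B0, b@B3, c@B5, d@B1, d@B3, f@B3}

Merge at B1: IN[B1] = OUT[B0] = {a@B0, b@B0, c@B1, d@B1}
Applying B1's transfer function to that IN value gives OUT[B1] (row B1 above).

Answer: {a@B0, b@B0, c@B1, d@B1}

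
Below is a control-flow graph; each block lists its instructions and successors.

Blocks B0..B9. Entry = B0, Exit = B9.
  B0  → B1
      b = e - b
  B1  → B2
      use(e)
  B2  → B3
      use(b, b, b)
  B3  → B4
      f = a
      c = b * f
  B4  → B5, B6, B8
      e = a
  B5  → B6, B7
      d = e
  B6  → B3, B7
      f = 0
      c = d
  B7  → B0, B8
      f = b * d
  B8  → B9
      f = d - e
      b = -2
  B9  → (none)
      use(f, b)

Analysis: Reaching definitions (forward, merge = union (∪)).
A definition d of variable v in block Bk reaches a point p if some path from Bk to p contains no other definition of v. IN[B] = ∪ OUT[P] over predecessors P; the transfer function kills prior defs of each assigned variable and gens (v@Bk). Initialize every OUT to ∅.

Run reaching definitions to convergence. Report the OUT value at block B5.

Answer: {b@B0, c@B3, d@B5, e@B4, f@B3}

Working:
Per-block solution:
  B0: | IN={b@B0, c@B3, c@B6, d@B5, e@B4, f@B7} | OUT={b@B0, c@B3, c@B6, d@B5, e@B4, f@B7}
  B1: | IN={b@B0, c@B3, c@B6, d@B5, e@B4, f@B7} | OUT={b@B0, c@B3, c@B6, d@B5, e@B4, f@B7}
  B2: | IN={b@B0, c@B3, c@B6, d@B5, e@B4, f@B7} | OUT={b@B0, c@B3, c@B6, d@B5, e@B4, f@B7}
  B3: | IN={b@B0, c@B3, c@B6, d@B5, e@B4, f@B6, f@B7} | OUT={b@B0, c@B3, d@B5, e@B4, f@B3}
  B4: | IN={b@B0, c@B3, d@B5, e@B4, f@B3} | OUT={b@B0, c@B3, d@B5, e@B4, f@B3}
  B5: | IN={b@B0, c@B3, d@B5, e@B4, f@B3} | OUT={b@B0, c@B3, d@B5, e@B4, f@B3}
  B6: | IN={b@B0, c@B3, d@B5, e@B4, f@B3} | OUT={b@B0, c@B6, d@B5, e@B4, f@B6}
  B7: | IN={b@B0, c@B3, c@B6, d@B5, e@B4, f@B3, f@B6} | OUT={b@B0, c@B3, c@B6, d@B5, e@B4, f@B7}
  B8: | IN={b@B0, c@B3, c@B6, d@B5, e@B4, f@B3, f@B7} | OUT={b@B8, c@B3, c@B6, d@B5, e@B4, f@B8}
  B9: | IN={b@B8, c@B3, c@B6, d@B5, e@B4, f@B8} | OUT={b@B8, c@B3, c@B6, d@B5, e@B4, f@B8}

Merge at B5: IN[B5] = OUT[B4] = {b@B0, c@B3, d@B5, e@B4, f@B3}
Applying B5's transfer function to that IN value gives OUT[B5] (row B5 above).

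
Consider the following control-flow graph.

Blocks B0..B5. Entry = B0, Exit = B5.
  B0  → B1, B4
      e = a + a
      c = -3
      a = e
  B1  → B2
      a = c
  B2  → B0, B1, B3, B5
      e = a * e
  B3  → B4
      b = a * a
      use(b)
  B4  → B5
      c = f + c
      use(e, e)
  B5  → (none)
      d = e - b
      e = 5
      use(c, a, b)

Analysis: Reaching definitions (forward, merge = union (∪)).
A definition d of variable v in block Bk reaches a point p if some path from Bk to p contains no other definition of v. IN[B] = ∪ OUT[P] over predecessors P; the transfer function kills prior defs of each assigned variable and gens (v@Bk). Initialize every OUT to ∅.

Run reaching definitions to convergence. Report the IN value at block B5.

Answer: {a@B0, a@B1, b@B3, c@B0, c@B4, e@B0, e@B2}

Trace:
Per-block solution:
  B0:  IN={a@B1, c@B0, e@B2}  OUT={a@B0, c@B0, e@B0}
  B1:  IN={a@B0, a@B1, c@B0, e@B0, e@B2}  OUT={a@B1, c@B0, e@B0, e@B2}
  B2:  IN={a@B1, c@B0, e@B0, e@B2}  OUT={a@B1, c@B0, e@B2}
  B3:  IN={a@B1, c@B0, e@B2}  OUT={a@B1, b@B3, c@B0, e@B2}
  B4:  IN={a@B0, a@B1, b@B3, c@B0, e@B0, e@B2}  OUT={a@B0, a@B1, b@B3, c@B4, e@B0, e@B2}
  B5:  IN={a@B0, a@B1, b@B3, c@B0, c@B4, e@B0, e@B2}  OUT={a@B0, a@B1, b@B3, c@B0, c@B4, d@B5, e@B5}

Merge at B5: IN[B5] = OUT[B2] ⊔ OUT[B4] = {a@B0, a@B1, b@B3, c@B0, c@B4, e@B0, e@B2}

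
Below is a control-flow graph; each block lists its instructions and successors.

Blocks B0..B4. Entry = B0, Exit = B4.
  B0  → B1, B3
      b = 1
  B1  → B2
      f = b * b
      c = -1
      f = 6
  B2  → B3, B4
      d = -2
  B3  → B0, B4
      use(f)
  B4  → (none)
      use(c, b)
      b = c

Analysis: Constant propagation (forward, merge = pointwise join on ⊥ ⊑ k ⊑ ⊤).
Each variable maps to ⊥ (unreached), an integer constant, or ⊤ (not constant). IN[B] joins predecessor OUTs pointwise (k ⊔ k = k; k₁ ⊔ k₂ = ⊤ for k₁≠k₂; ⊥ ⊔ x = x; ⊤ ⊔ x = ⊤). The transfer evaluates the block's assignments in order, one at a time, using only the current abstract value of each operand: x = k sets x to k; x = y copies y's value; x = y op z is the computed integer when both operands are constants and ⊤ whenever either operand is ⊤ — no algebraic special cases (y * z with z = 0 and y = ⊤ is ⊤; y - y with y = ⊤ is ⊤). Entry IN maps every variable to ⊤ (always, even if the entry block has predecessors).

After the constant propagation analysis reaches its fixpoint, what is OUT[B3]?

Answer: {a: ⊤, b: 1, c: ⊤, d: ⊤, e: ⊤, f: ⊤}

Trace:
Converged values:
  B0:   IN=(all ⊤)   OUT={b:1; rest ⊤}
  B1:   IN={b:1; rest ⊤}   OUT={b:1, c:-1, f:6; rest ⊤}
  B2:   IN={b:1, c:-1, f:6; rest ⊤}   OUT={b:1, c:-1, d:-2, f:6; rest ⊤}
  B3:   IN={b:1; rest ⊤}   OUT={b:1; rest ⊤}
  B4:   IN={b:1; rest ⊤}   OUT=(all ⊤)

Merge at B3: IN[B3] = OUT[B0] ⊔ OUT[B2] = {a: ⊤, b: 1, c: ⊤, d: ⊤, e: ⊤, f: ⊤}
Applying B3's transfer function to that IN value gives OUT[B3] (row B3 above).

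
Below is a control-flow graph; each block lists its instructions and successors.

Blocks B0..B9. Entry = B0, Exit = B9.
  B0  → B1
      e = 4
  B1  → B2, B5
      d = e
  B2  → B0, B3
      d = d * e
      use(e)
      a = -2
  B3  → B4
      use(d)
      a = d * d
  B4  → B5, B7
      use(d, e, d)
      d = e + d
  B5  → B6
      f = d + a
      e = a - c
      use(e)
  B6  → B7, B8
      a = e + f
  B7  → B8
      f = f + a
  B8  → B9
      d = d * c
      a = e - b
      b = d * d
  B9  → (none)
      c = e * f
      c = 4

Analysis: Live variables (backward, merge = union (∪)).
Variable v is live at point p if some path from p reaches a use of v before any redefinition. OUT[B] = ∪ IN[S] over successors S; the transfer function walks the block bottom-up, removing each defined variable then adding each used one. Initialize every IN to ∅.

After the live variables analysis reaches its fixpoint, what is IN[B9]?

Fixpoint table:
  B0:  IN={a, b, c, f}  OUT={a, b, c, e, f}
  B1:  IN={a, b, c, e, f}  OUT={a, b, c, d, e, f}
  B2:  IN={b, c, d, e, f}  OUT={a, b, c, d, e, f}
  B3:  IN={b, c, d, e, f}  OUT={a, b, c, d, e, f}
  B4:  IN={a, b, c, d, e, f}  OUT={a, b, c, d, e, f}
  B5:  IN={a, b, c, d}  OUT={b, c, d, e, f}
  B6:  IN={b, c, d, e, f}  OUT={a, b, c, d, e, f}
  B7:  IN={a, b, c, d, e, f}  OUT={b, c, d, e, f}
  B8:  IN={b, c, d, e, f}  OUT={e, f}
  B9:  IN={e, f}  OUT={}

B9 is the boundary node: OUT[B9] = {}
Applying B9's transfer function to that OUT value gives IN[B9] (row B9 above).

Answer: {e, f}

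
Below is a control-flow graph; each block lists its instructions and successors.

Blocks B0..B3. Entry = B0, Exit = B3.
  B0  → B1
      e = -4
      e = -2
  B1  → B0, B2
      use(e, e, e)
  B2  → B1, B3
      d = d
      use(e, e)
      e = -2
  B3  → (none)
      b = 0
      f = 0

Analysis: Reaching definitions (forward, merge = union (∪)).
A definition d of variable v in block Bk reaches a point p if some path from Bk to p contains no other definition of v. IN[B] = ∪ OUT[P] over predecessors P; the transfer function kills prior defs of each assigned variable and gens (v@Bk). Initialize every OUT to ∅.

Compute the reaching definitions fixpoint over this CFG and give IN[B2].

Answer: {d@B2, e@B0, e@B2}

Derivation:
Per-block solution:
  B0: | IN={d@B2, e@B0, e@B2} | OUT={d@B2, e@B0}
  B1: | IN={d@B2, e@B0, e@B2} | OUT={d@B2, e@B0, e@B2}
  B2: | IN={d@B2, e@B0, e@B2} | OUT={d@B2, e@B2}
  B3: | IN={d@B2, e@B2} | OUT={b@B3, d@B2, e@B2, f@B3}

Merge at B2: IN[B2] = OUT[B1] = {d@B2, e@B0, e@B2}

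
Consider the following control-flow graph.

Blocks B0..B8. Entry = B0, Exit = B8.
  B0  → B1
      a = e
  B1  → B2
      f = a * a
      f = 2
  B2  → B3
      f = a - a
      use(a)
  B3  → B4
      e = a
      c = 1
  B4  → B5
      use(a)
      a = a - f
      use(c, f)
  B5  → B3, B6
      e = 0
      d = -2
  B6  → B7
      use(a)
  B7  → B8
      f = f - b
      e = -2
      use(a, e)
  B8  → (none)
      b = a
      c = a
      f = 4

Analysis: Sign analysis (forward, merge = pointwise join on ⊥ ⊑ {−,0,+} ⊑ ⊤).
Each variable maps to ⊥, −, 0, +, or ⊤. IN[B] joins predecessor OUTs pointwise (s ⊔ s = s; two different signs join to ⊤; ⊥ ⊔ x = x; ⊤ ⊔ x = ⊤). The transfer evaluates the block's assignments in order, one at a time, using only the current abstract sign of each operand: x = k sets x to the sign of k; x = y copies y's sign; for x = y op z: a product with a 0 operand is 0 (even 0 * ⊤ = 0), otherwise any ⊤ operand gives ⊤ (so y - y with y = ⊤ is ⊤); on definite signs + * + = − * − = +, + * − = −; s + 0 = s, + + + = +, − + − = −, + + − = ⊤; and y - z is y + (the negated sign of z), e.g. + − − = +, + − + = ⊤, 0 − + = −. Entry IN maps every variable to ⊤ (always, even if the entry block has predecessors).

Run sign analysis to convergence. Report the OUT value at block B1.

Answer: {a: ⊤, b: ⊤, c: ⊤, d: ⊤, e: ⊤, f: +}

Trace:
Fixpoint table:
  B0:   IN=(all ⊤)   OUT=(all ⊤)
  B1:   IN=(all ⊤)   OUT={f:+; rest ⊤}
  B2:   IN={f:+; rest ⊤}   OUT=(all ⊤)
  B3:   IN=(all ⊤)   OUT={c:+; rest ⊤}
  B4:   IN={c:+; rest ⊤}   OUT={c:+; rest ⊤}
  B5:   IN={c:+; rest ⊤}   OUT={c:+, d:-, e:0; rest ⊤}
  B6:   IN={c:+, d:-, e:0; rest ⊤}   OUT={c:+, d:-, e:0; rest ⊤}
  B7:   IN={c:+, d:-, e:0; rest ⊤}   OUT={c:+, d:-, e:-; rest ⊤}
  B8:   IN={c:+, d:-, e:-; rest ⊤}   OUT={d:-, e:-, f:+; rest ⊤}

Merge at B1: IN[B1] = OUT[B0] = {a: ⊤, b: ⊤, c: ⊤, d: ⊤, e: ⊤, f: ⊤}
Applying B1's transfer function to that IN value gives OUT[B1] (row B1 above).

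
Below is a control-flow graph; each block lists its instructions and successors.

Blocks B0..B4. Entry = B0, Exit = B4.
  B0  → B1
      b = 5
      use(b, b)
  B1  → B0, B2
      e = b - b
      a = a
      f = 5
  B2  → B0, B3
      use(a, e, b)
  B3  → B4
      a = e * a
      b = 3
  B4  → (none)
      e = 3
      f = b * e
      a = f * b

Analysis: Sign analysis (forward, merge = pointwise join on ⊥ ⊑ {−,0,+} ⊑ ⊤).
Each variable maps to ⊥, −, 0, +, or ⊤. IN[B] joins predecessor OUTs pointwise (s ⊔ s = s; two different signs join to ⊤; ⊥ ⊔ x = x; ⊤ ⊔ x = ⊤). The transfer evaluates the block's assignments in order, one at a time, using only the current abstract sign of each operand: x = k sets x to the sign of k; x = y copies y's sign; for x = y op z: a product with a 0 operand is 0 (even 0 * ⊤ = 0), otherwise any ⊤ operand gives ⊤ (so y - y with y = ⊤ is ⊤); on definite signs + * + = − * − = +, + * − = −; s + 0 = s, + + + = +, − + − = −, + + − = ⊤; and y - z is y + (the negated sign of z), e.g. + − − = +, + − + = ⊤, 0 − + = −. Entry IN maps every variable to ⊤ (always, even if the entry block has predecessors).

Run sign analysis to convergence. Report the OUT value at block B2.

Answer: {a: ⊤, b: +, c: ⊤, d: ⊤, e: ⊤, f: +}

Derivation:
Fixpoint table:
  B0:   IN=(all ⊤)   OUT={b:+; rest ⊤}
  B1:   IN={b:+; rest ⊤}   OUT={b:+, f:+; rest ⊤}
  B2:   IN={b:+, f:+; rest ⊤}   OUT={b:+, f:+; rest ⊤}
  B3:   IN={b:+, f:+; rest ⊤}   OUT={b:+, f:+; rest ⊤}
  B4:   IN={b:+, f:+; rest ⊤}   OUT={a:+, b:+, e:+, f:+; rest ⊤}

Merge at B2: IN[B2] = OUT[B1] = {a: ⊤, b: +, c: ⊤, d: ⊤, e: ⊤, f: +}
Applying B2's transfer function to that IN value gives OUT[B2] (row B2 above).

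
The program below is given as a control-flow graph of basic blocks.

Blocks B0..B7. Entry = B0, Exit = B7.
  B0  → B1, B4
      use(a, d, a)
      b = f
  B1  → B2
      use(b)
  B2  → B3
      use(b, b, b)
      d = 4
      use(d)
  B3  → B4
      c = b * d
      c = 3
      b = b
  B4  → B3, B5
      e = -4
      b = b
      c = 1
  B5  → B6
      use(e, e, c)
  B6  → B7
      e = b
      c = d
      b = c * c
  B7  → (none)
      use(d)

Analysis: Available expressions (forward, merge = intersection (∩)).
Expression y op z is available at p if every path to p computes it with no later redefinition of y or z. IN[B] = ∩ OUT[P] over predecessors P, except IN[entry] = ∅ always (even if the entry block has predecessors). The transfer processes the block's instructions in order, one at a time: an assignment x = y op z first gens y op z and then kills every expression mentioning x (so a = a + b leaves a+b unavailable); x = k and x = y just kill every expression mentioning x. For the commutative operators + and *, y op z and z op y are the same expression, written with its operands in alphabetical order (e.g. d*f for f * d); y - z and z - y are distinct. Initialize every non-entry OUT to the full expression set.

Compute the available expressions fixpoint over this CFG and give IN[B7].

Fixpoint table:
  B0:   IN={}   OUT={}
  B1:   IN={}   OUT={}
  B2:   IN={}   OUT={}
  B3:   IN={}   OUT={}
  B4:   IN={}   OUT={}
  B5:   IN={}   OUT={}
  B6:   IN={}   OUT={c*c}
  B7:   IN={c*c}   OUT={c*c}

Merge at B7: IN[B7] = OUT[B6] = {c*c}

Answer: {c*c}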